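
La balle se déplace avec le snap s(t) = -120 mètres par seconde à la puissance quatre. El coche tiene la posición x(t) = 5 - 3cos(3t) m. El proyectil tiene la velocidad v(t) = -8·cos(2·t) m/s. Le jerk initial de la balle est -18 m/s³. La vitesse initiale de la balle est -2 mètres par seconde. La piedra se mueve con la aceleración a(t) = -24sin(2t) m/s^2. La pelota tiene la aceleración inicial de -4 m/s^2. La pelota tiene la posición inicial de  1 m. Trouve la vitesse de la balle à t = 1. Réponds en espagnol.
Necesitamos integrar nuestra ecuación del snap s(t) = -120 3 veces. La integral del snap, con j(0) = -18, da la sacudida: j(t) = -120·t - 18. Tomando ∫j(t)dt y aplicando a(0) = -4, encontramos a(t) = -60·t^2 - 18·t - 4. Tomando ∫a(t)dt y aplicando v(0) = -2, encontramos v(t) = -20·t^3 - 9·t^2 - 4·t - 2. Tenemos la velocidad v(t) = -20·t^3 - 9·t^2 - 4·t - 2. Sustituyendo t = 1: v(1) = -35.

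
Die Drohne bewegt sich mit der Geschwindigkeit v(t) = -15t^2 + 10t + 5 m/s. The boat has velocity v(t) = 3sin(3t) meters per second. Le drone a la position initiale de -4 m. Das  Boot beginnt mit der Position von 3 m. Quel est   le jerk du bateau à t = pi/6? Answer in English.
Starting from velocity v(t) = 3·sin(3·t), we take 2 derivatives. Taking d/dt of v(t), we find a(t) = 9·cos(3·t). The derivative of acceleration gives jerk: j(t) = -27·sin(3·t). We have jerk j(t) = -27·sin(3·t). Substituting t = pi/6: j(pi/6) = -27.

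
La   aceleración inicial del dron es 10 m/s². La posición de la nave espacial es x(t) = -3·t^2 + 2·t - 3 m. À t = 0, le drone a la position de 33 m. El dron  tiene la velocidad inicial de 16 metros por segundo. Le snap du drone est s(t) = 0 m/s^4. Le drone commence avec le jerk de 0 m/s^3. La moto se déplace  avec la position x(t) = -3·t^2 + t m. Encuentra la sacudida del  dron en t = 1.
Para resolver esto, necesitamos tomar 1 antiderivada de nuestra ecuación del snap s(t) = 0. La antiderivada del snap es la sacudida. Usando j(0) = 0, obtenemos j(t) = 0. Tenemos la sacudida j(t) = 0. Sustituyendo t = 1: j(1) = 0.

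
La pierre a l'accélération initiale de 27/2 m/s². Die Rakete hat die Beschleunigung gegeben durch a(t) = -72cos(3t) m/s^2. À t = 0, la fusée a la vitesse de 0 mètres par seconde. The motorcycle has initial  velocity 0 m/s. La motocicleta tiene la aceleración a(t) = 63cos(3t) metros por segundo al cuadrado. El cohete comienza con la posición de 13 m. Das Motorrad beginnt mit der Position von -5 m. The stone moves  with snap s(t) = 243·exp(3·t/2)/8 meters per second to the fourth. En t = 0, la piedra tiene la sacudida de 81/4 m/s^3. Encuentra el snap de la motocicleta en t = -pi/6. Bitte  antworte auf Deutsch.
Ausgehend von der Beschleunigung a(t) = 63·cos(3·t), nehmen wir 2 Ableitungen. Mit d/dt von a(t) finden wir j(t) = -189·sin(3·t). Die Ableitung von dem Ruck ergibt den Snap: s(t) = -567·cos(3·t). Wir haben den Snap s(t) = -567·cos(3·t). Durch Einsetzen von t = -pi/6: s(-pi/6) = 0.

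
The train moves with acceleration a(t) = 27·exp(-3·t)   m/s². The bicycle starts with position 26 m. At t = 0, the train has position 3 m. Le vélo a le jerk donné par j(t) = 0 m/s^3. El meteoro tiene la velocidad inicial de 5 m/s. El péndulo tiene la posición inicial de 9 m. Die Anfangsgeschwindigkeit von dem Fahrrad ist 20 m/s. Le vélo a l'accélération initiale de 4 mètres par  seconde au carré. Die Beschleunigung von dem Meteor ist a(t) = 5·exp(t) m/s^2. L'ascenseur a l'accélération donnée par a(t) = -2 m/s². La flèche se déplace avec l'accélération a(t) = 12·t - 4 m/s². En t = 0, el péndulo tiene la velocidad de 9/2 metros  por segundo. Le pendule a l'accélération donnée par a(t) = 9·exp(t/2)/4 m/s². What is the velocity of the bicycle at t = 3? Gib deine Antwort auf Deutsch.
Ausgehend von dem Ruck j(t) = 0, nehmen wir 2 Integrale. Mit ∫j(t)dt und Anwendung von a(0) = 4, finden wir a(t) = 4. Das Integral von der Beschleunigung, mit v(0) = 20, ergibt die Geschwindigkeit: v(t) = 4·t + 20. Mit v(t) = 4·t + 20 und Einsetzen von t = 3, finden wir v = 32.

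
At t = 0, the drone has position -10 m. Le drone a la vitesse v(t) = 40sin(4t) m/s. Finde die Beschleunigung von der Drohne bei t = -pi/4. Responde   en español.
Partiendo de la velocidad v(t) = 40·sin(4·t), tomamos 1 derivada. Derivando la velocidad, obtenemos la aceleración: a(t) = 160·cos(4·t). De la ecuación de la aceleración a(t) = 160·cos(4·t), sustituimos t = -pi/4 para obtener a = -160.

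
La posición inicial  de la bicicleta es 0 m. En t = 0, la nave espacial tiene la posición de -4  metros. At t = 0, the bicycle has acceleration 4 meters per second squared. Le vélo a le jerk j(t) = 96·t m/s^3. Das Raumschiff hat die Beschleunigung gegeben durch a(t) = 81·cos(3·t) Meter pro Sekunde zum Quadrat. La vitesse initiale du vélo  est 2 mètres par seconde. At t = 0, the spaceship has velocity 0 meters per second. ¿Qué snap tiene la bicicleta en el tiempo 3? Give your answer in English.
Starting from jerk j(t) = 96·t, we take 1 derivative. Taking d/dt of j(t), we find s(t) = 96. We have snap s(t) = 96. Substituting t = 3: s(3) = 96.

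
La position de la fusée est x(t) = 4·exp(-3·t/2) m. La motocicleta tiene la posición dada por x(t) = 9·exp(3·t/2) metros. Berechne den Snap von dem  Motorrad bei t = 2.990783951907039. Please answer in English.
To solve this, we need to take 4 derivatives of our position equation x(t) = 9·exp(3·t/2). The derivative of position gives velocity: v(t) = 27·exp(3·t/2)/2. The derivative of velocity gives acceleration: a(t) = 81·exp(3·t/2)/4. The derivative of acceleration gives jerk: j(t) = 243·exp(3·t/2)/8. The derivative of jerk gives snap: s(t) = 729·exp(3·t/2)/16. Using s(t) = 729·exp(3·t/2)/16 and substituting t = 2.990783951907039, we find s = 4045.09751858902.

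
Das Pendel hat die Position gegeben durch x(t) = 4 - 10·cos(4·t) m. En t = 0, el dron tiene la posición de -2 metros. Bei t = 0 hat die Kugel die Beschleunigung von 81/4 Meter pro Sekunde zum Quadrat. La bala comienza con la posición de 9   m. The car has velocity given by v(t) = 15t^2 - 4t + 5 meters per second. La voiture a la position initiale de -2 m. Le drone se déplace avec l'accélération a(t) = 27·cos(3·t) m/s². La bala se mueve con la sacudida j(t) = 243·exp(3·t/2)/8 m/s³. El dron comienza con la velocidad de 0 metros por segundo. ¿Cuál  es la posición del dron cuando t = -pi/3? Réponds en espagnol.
Partiendo de la aceleración a(t) = 27·cos(3·t), tomamos 2 integrales. La antiderivada de la aceleración es la velocidad. Usando v(0) = 0, obtenemos v(t) = 9·sin(3·t). La antiderivada de la velocidad, con x(0) = -2, da la posición: x(t) = 1 - 3·cos(3·t). Tenemos la posición x(t) = 1 - 3·cos(3·t). Sustituyendo t = -pi/3: x(-pi/3) = 4.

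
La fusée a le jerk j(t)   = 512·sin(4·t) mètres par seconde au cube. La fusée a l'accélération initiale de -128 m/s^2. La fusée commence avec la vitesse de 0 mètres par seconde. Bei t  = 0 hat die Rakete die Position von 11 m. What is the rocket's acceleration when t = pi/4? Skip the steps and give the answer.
a(pi/4) = 128.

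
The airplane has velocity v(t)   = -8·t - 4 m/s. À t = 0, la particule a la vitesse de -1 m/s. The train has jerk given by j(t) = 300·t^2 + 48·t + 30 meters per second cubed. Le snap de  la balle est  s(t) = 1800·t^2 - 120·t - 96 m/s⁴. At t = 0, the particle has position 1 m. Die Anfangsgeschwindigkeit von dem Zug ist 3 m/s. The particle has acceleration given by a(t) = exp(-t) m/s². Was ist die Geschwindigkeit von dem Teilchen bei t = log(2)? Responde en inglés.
We need to integrate our acceleration equation a(t) = exp(-t) 1 time. Finding the integral of a(t) and using v(0) = -1: v(t) = -exp(-t). From the given velocity equation v(t) = -exp(-t), we substitute t = log(2) to get v = -1/2.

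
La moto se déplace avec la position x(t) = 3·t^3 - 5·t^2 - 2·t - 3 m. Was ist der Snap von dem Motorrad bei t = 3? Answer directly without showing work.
s(3) = 0.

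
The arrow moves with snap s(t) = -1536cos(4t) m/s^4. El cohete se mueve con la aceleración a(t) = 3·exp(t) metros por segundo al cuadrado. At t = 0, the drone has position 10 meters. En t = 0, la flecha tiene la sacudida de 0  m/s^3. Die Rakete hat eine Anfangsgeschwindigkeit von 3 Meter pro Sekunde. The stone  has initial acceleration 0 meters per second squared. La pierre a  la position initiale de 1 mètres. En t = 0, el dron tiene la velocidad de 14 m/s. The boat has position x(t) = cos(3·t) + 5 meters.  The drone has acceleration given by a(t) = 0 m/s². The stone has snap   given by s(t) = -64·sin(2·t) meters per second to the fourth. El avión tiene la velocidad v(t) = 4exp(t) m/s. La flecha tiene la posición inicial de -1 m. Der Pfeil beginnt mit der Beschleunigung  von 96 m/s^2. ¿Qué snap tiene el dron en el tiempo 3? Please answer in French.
Nous devons dériver notre équation de l'accélération a(t) = 0 2 fois. En dérivant l'accélération, nous obtenons le jerk: j(t) = 0. La dérivée du jerk donne le snap: s(t) = 0. En utilisant s(t) = 0 et en substituant t = 3, nous trouvons s = 0.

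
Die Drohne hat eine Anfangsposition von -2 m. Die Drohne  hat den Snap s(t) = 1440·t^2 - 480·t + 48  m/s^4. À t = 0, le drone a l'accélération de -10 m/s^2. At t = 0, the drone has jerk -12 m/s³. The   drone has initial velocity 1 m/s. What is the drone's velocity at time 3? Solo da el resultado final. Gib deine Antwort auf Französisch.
La réponse est 4345.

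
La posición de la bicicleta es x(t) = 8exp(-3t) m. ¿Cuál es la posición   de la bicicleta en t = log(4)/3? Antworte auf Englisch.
Using x(t) = 8·exp(-3·t) and substituting t = log(4)/3, we find x = 2.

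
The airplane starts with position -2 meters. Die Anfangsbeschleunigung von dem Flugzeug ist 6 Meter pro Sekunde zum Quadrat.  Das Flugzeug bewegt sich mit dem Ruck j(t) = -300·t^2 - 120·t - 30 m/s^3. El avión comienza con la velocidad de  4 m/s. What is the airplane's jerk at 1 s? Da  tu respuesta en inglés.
Using j(t) = -300·t^2 - 120·t - 30 and substituting t = 1, we find j = -450.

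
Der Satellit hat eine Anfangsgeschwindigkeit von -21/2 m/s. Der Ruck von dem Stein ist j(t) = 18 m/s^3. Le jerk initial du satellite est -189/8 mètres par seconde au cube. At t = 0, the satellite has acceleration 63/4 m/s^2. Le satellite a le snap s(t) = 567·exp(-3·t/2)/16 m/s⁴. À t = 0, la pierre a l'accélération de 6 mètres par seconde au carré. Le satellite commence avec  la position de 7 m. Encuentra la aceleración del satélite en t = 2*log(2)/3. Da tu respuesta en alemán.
Wir müssen unsere Gleichung für den Snap s(t) = 567·exp(-3·t/2)/16 2-mal integrieren. Durch Integration von dem Snap und Verwendung der Anfangsbedingung j(0) = -189/8, erhalten wir j(t) = -189·exp(-3·t/2)/8. Mit ∫j(t)dt und Anwendung von a(0) = 63/4, finden wir a(t) = 63·exp(-3·t/2)/4. Aus der Gleichung für die Beschleunigung a(t) = 63·exp(-3·t/2)/4, setzen wir t = 2*log(2)/3 ein und erhalten a = 63/8.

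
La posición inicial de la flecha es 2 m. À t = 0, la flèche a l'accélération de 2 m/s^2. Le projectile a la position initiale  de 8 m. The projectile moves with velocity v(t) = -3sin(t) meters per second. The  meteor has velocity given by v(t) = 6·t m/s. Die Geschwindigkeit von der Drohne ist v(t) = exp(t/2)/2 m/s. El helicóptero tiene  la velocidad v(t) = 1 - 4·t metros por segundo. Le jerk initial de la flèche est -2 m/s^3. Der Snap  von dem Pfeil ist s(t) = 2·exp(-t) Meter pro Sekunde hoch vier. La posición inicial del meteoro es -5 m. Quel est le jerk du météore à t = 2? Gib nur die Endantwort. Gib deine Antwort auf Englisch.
The answer is 0.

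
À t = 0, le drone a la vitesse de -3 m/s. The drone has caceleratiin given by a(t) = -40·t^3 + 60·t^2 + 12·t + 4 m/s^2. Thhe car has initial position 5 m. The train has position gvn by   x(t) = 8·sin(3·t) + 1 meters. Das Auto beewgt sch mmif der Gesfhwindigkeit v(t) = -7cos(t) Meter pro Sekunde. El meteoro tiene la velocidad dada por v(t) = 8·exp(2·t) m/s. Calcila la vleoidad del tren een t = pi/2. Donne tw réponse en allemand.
Um dies zu lösen, müssen wir 1 Ableitung unserer Gleichung für die Position x(t) = 8·sin(3·t) + 1 nehmen. Durch Ableiten von der Position erhalten wir die Geschwindigkeit: v(t) = 24·cos(3·t). Wir haben die Geschwindigkeit v(t) = 24·cos(3·t). Durch Einsetzen von t = pi/2: v(pi/2) = 0.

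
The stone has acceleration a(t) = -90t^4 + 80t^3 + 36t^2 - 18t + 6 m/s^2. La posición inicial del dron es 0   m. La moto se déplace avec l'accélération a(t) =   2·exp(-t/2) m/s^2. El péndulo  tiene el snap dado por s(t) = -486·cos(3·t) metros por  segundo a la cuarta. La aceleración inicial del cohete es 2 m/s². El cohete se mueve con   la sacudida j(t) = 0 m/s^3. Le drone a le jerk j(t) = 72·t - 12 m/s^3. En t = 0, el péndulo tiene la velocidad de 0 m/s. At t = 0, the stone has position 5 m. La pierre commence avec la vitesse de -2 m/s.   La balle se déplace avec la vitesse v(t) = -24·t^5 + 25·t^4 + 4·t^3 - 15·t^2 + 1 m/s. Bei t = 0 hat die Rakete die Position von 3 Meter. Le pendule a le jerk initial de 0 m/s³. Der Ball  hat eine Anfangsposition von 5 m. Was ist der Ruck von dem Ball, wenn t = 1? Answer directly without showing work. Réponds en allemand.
Der Ruck bei t = 1 ist j = -186.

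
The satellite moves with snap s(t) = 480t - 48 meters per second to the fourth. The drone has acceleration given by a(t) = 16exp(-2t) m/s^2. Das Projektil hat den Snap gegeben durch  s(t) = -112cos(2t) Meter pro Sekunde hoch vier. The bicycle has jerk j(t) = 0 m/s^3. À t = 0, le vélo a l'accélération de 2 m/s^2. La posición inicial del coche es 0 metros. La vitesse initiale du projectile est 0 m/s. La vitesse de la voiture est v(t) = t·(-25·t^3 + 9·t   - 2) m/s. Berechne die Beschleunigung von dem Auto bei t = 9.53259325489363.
Um dies zu lösen, müssen wir 1 Ableitung unserer Gleichung für die Geschwindigkeit v(t) = t·(-25·t^3 + 9·t - 2) nehmen. Die Ableitung von der Geschwindigkeit ergibt die Beschleunigung: a(t) = -25·t^3 + t·(9 - 75·t^2) + 9·t - 2. Mit a(t) = -25·t^3 + t·(9 - 75·t^2) + 9·t - 2 und Einsetzen von t = 9.53259325489363, finden wir a = -86453.4067728585.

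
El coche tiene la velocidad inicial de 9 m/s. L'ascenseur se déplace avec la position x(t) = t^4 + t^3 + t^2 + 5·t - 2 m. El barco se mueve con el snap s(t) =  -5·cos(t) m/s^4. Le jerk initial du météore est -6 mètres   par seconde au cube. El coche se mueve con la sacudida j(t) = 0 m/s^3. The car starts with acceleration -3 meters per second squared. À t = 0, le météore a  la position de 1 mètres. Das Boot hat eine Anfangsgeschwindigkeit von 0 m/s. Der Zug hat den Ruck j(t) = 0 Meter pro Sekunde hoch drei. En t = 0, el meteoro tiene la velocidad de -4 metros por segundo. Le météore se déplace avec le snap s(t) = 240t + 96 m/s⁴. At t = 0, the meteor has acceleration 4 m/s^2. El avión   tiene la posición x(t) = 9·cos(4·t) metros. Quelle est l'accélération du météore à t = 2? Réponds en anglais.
We need to integrate our snap equation s(t) = 240·t + 96 2 times. Taking ∫s(t)dt and applying j(0) = -6, we find j(t) = 120·t^2 + 96·t - 6. The integral of jerk, with a(0) = 4, gives acceleration: a(t) = 40·t^3 + 48·t^2 - 6·t + 4. Using a(t) = 40·t^3 + 48·t^2 - 6·t + 4 and substituting t = 2, we find a = 504.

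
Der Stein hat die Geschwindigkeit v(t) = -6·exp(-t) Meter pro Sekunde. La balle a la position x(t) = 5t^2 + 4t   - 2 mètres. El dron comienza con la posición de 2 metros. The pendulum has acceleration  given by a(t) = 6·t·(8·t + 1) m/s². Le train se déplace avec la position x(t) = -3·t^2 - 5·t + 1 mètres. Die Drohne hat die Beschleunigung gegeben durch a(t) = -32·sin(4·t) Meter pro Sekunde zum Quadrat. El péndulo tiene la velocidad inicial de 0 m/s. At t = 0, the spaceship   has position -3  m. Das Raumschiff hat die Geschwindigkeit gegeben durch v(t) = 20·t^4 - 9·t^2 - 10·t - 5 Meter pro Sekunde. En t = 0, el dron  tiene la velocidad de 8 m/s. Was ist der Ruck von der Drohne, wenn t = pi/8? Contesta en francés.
En partant de l'accélération a(t) = -32·sin(4·t), nous prenons 1 dérivée. La dérivée de l'accélération donne le jerk: j(t) = -128·cos(4·t). De l'équation du jerk j(t) = -128·cos(4·t), nous substituons t = pi/8 pour obtenir j = 0.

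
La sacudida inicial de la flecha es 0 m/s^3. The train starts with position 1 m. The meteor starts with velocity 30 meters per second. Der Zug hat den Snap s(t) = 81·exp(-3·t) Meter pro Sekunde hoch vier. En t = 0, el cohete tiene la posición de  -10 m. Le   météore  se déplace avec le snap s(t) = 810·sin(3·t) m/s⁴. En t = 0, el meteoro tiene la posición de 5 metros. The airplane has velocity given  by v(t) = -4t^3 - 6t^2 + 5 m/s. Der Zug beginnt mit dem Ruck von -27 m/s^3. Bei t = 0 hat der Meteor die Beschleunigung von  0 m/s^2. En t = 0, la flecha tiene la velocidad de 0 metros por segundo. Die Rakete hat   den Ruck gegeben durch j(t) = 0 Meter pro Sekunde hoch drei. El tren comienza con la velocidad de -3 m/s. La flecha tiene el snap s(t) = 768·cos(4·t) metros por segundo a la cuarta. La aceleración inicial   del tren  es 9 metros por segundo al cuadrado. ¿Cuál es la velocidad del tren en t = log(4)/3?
Partiendo del snap s(t) = 81·exp(-3·t), tomamos 3 antiderivadas. Tomando ∫s(t)dt y aplicando j(0) = -27, encontramos j(t) = -27·exp(-3·t). La integral de la sacudida es la aceleración. Usando a(0) = 9, obtenemos a(t) = 9·exp(-3·t). La integral de la aceleración es la velocidad. Usando v(0) = -3, obtenemos v(t) = -3·exp(-3·t). Tenemos la velocidad v(t) = -3·exp(-3·t). Sustituyendo t = log(4)/3: v(log(4)/3) = -3/4.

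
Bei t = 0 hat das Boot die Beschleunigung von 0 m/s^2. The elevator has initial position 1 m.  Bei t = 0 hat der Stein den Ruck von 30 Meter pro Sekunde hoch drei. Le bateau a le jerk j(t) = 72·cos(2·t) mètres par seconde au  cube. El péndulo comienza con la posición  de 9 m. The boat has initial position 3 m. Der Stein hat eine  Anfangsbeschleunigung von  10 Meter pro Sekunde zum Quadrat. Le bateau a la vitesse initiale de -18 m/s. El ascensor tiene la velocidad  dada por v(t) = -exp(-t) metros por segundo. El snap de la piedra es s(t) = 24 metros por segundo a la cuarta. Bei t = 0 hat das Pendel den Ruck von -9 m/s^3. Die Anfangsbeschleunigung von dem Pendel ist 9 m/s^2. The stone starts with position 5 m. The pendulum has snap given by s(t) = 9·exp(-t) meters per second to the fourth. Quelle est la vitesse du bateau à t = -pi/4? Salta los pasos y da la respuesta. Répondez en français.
La réponse est 0.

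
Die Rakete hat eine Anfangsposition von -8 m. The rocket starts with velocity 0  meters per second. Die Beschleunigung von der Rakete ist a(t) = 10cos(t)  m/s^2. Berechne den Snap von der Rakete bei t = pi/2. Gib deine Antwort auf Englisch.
Starting from acceleration a(t) = 10·cos(t), we take 2 derivatives. The derivative of acceleration gives jerk: j(t) = -10·sin(t). Differentiating jerk, we get snap: s(t) = -10·cos(t). Using s(t) = -10·cos(t) and substituting t = pi/2, we find s = 0.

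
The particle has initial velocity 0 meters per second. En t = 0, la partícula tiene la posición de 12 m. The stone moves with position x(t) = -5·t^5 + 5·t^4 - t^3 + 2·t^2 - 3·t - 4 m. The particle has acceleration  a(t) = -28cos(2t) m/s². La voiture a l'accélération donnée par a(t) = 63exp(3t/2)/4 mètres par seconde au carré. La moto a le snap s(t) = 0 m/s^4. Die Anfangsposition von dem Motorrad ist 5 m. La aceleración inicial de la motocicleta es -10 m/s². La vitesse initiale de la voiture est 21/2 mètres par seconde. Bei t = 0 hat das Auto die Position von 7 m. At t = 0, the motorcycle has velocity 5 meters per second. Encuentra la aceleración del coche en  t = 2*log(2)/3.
Tenemos la aceleración a(t) = 63·exp(3·t/2)/4. Sustituyendo t = 2*log(2)/3: a(2*log(2)/3) = 63/2.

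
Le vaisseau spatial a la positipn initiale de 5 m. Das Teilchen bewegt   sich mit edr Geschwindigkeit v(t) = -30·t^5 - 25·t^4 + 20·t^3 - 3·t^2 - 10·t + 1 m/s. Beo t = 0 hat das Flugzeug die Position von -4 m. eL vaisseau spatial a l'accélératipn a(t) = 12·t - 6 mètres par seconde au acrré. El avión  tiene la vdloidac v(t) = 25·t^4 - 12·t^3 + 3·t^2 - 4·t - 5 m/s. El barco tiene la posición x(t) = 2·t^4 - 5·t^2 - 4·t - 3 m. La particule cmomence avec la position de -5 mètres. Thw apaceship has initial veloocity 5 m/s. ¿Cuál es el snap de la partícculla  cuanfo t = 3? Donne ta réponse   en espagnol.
Partiendo de la velocidad v(t) = -30·t^5 - 25·t^4 + 20·t^3 - 3·t^2 - 10·t + 1, tomamos 3 derivadas. Tomando d/dt de v(t), encontramos a(t) = -150·t^4 - 100·t^3 + 60·t^2 - 6·t - 10. Tomando d/dt de a(t), encontramos j(t) = -600·t^3 - 300·t^2 + 120·t - 6. Tomando d/dt de j(t), encontramos s(t) = -1800·t^2 - 600·t + 120. De la ecuación del snap s(t) = -1800·t^2 - 600·t + 120, sustituimos t = 3 para obtener s = -17880.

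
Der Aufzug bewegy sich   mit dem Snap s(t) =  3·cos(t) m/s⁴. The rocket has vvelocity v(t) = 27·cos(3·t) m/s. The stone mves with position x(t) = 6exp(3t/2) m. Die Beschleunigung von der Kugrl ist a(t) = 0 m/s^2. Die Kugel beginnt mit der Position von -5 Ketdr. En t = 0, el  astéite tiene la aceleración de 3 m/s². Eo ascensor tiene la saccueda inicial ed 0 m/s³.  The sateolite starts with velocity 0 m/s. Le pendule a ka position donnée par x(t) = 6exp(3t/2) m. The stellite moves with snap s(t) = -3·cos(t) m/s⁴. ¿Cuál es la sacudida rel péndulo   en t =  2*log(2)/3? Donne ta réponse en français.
Pour résoudre ceci, nous devons prendre 3 dérivées de notre équation de la position x(t) = 6·exp(3·t/2). En dérivant la position, nous obtenons la vitesse: v(t) = 9·exp(3·t/2). La dérivée de la vitesse donne l'accélération: a(t) = 27·exp(3·t/2)/2. En dérivant l'accélération, nous obtenons le jerk: j(t) = 81·exp(3·t/2)/4. En utilisant j(t) = 81·exp(3·t/2)/4 et en substituant t = 2*log(2)/3, nous trouvons j = 81/2.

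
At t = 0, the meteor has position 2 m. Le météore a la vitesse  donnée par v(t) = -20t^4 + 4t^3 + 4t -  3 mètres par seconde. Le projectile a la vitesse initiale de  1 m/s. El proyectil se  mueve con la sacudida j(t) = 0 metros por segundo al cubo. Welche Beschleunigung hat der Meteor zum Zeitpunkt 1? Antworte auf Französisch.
Nous devons dériver notre équation de la vitesse v(t) = -20·t^4 + 4·t^3 + 4·t - 3 1 fois. En dérivant la vitesse, nous obtenons l'accélération: a(t) = -80·t^3 + 12·t^2 + 4. Nous avons l'accélération a(t) = -80·t^3 + 12·t^2 + 4. En substituant t = 1: a(1) = -64.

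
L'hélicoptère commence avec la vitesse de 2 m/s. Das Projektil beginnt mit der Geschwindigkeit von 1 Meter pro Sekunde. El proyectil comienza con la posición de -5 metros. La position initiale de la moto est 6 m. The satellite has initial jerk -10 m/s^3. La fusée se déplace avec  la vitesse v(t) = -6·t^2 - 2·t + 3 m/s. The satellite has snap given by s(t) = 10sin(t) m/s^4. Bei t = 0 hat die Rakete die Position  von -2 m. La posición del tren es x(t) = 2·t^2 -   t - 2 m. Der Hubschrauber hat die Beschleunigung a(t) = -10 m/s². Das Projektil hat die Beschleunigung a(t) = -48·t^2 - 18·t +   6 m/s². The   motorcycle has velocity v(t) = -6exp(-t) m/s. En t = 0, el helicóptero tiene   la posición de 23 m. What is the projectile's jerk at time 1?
To solve this, we need to take 1 derivative of our acceleration equation a(t) = -48·t^2 - 18·t + 6. Taking d/dt of a(t), we find j(t) = -96·t - 18. From the given jerk equation j(t) = -96·t - 18, we substitute t = 1 to get j = -114.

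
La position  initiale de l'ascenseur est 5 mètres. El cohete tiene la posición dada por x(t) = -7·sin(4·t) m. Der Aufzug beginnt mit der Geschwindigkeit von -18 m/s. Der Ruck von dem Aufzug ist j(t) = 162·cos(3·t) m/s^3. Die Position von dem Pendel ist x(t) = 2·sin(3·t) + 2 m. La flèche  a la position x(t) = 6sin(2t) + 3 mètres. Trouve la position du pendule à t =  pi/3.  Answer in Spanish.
De la ecuación de la posición x(t) = 2·sin(3·t) + 2, sustituimos t = pi/3 para obtener x = 2.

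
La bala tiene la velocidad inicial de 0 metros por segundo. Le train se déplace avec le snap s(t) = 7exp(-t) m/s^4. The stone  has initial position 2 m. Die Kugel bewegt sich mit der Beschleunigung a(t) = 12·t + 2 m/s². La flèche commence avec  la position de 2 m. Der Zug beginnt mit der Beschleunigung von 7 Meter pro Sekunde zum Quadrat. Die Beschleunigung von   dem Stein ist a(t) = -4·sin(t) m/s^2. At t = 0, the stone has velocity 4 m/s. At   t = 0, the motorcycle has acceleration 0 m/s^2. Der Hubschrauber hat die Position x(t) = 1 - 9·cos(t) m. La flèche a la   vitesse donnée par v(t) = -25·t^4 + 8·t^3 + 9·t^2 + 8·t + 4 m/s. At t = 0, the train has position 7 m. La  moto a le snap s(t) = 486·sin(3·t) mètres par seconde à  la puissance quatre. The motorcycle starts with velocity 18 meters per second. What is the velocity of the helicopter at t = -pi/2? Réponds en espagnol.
Debemos derivar nuestra ecuación de la posición x(t) = 1 - 9·cos(t) 1 vez. La derivada de la posición da la velocidad: v(t) = 9·sin(t). De la ecuación de la velocidad v(t) = 9·sin(t), sustituimos t = -pi/2 para obtener v = -9.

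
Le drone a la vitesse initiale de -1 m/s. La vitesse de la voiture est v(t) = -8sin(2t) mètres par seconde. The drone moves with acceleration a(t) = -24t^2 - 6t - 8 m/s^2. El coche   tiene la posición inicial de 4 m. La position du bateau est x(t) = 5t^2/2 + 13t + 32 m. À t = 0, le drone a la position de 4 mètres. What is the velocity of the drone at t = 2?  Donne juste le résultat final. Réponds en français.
La réponse est -93.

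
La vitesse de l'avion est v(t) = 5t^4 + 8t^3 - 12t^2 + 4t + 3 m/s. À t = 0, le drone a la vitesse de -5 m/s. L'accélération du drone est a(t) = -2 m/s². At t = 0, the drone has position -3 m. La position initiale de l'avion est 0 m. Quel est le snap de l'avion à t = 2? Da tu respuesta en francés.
En partant de la vitesse v(t) = 5·t^4 + 8·t^3 - 12·t^2 + 4·t + 3, nous prenons 3 dérivées. La dérivée de la vitesse donne l'accélération: a(t) = 20·t^3 + 24·t^2 - 24·t + 4. La dérivée de l'accélération donne le jerk: j(t) = 60·t^2 + 48·t - 24. En prenant d/dt de j(t), nous trouvons s(t) = 120·t + 48. En utilisant s(t) = 120·t + 48 et en substituant t = 2, nous trouvons s = 288.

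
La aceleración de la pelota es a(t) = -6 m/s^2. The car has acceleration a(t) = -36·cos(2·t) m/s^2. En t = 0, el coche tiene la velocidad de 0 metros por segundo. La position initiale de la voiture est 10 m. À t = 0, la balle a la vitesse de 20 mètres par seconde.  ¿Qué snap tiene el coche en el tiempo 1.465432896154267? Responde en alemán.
Um dies zu lösen, müssen wir 2 Ableitungen unserer Gleichung für die Beschleunigung a(t) = -36·cos(2·t) nehmen. Die Ableitung von der Beschleunigung ergibt den Ruck: j(t) = 72·sin(2·t). Mit d/dt von j(t) finden wir s(t) = 144·cos(2·t). Wir haben den Snap s(t) = 144·cos(2·t). Durch Einsetzen von t = 1.465432896154267: s(1.465432896154267) = -140.814595432423.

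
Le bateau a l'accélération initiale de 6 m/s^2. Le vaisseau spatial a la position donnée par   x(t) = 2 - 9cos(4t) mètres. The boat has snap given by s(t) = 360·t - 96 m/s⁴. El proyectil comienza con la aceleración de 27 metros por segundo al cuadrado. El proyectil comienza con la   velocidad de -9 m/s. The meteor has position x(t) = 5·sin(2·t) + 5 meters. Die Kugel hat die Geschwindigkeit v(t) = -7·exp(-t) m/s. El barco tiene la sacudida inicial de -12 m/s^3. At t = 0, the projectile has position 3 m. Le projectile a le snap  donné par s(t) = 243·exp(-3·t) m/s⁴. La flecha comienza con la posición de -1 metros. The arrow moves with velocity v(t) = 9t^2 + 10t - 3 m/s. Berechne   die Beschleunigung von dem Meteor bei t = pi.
Ausgehend von der Position x(t) = 5·sin(2·t) + 5, nehmen wir 2 Ableitungen. Mit d/dt von x(t) finden wir v(t) = 10·cos(2·t). Durch Ableiten von der Geschwindigkeit erhalten wir die Beschleunigung: a(t) = -20·sin(2·t). Mit a(t) = -20·sin(2·t) und Einsetzen von t = pi, finden wir a = 0.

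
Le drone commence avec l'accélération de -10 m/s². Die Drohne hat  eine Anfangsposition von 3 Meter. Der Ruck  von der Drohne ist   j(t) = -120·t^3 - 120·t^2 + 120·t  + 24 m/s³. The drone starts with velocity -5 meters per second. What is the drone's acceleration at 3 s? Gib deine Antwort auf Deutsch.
Wir müssen unsere Gleichung für den Ruck j(t) = -120·t^3 - 120·t^2 + 120·t + 24 1-mal integrieren. Die Stammfunktion von dem Ruck, mit a(0) = -10, ergibt die Beschleunigung: a(t) = -30·t^4 - 40·t^3 + 60·t^2 + 24·t - 10. Mit a(t) = -30·t^4 - 40·t^3 + 60·t^2 + 24·t - 10 und Einsetzen von t = 3, finden wir a = -2908.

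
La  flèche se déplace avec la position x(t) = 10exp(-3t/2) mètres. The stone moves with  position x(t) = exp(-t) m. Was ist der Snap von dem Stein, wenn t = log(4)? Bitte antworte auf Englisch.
We must differentiate our position equation x(t) = exp(-t) 4 times. Taking d/dt of x(t), we find v(t) = -exp(-t). The derivative of velocity gives acceleration: a(t) = exp(-t). Taking d/dt of a(t), we find j(t) = -exp(-t). Taking d/dt of j(t), we find s(t) = exp(-t). From the given snap equation s(t) = exp(-t), we substitute t = log(4) to get s = 1/4.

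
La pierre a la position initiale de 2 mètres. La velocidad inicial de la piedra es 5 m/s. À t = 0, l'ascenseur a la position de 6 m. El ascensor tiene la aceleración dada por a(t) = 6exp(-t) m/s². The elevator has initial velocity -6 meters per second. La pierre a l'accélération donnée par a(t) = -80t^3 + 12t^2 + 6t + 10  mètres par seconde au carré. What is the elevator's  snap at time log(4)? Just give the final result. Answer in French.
s(log(4)) = 3/2.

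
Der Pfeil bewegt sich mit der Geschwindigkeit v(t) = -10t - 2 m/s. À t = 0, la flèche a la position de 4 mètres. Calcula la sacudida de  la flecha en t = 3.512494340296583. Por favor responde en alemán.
Um dies zu lösen, müssen wir 2 Ableitungen unserer Gleichung für die Geschwindigkeit v(t) = -10·t - 2 nehmen. Die Ableitung von der Geschwindigkeit ergibt die Beschleunigung: a(t) = -10. Die Ableitung von der Beschleunigung ergibt den Ruck: j(t) = 0. Wir haben den Ruck j(t) = 0. Durch Einsetzen von t = 3.512494340296583: j(3.512494340296583) = 0.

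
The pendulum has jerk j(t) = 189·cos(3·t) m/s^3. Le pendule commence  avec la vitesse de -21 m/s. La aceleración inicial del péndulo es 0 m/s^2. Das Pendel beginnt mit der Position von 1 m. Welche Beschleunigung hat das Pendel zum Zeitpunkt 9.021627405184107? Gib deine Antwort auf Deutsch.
Um dies zu lösen, müssen wir 1 Integral unserer Gleichung für den Ruck j(t) = 189·cos(3·t) finden. Die Stammfunktion von dem Ruck ist die Beschleunigung. Mit a(0) = 0 erhalten wir a(t) = 63·sin(3·t). Aus der Gleichung für die Beschleunigung a(t) = 63·sin(3·t), setzen wir t = 9.021627405184107 ein und erhalten a = 58.9316041839441.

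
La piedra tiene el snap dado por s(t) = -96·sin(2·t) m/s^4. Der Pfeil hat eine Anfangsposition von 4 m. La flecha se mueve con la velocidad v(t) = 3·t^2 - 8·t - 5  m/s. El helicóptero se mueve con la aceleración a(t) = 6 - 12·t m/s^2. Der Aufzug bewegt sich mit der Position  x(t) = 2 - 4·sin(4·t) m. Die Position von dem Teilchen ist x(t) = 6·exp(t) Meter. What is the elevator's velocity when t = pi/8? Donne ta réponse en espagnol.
Para resolver esto, necesitamos tomar 1 derivada de nuestra ecuación de la posición x(t) = 2 - 4·sin(4·t). La derivada de la posición da la velocidad: v(t) = -16·cos(4·t). Tenemos la velocidad v(t) = -16·cos(4·t). Sustituyendo t = pi/8: v(pi/8) = 0.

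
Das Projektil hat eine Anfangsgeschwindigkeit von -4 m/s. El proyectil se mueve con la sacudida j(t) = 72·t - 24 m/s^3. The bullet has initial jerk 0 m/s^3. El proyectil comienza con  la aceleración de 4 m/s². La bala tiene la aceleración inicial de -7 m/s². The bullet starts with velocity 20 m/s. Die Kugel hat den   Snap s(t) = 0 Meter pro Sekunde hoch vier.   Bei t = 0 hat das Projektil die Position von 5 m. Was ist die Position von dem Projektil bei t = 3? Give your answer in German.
Ausgehend von dem Ruck j(t) = 72·t - 24, nehmen wir 3 Integrale. Das Integral von dem Ruck ist die Beschleunigung. Mit a(0) = 4 erhalten wir a(t) = 36·t^2 - 24·t + 4. Die Stammfunktion von der Beschleunigung, mit v(0) = -4, ergibt die Geschwindigkeit: v(t) = 12·t^3 - 12·t^2 + 4·t - 4. Die Stammfunktion von der Geschwindigkeit ist die Position. Mit x(0) = 5 erhalten wir x(t) = 3·t^4 - 4·t^3 + 2·t^2 - 4·t + 5. Wir haben die Position x(t) = 3·t^4 - 4·t^3 + 2·t^2 - 4·t + 5. Durch Einsetzen von t = 3: x(3) = 146.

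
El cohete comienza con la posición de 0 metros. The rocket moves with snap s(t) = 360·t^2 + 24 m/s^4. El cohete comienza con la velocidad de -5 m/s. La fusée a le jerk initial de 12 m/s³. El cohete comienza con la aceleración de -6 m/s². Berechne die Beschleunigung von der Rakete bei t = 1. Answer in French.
En partant du snap s(t) = 360·t^2 + 24, nous prenons 2 primitives. En prenant ∫s(t)dt et en appliquant j(0) = 12, nous trouvons j(t) = 120·t^3 + 24·t + 12. L'intégrale du jerk, avec a(0) = -6, donne l'accélération: a(t) = 30·t^4 + 12·t^2 + 12·t - 6. Nous avons l'accélération a(t) = 30·t^4 + 12·t^2 + 12·t - 6. En substituant t = 1: a(1) = 48.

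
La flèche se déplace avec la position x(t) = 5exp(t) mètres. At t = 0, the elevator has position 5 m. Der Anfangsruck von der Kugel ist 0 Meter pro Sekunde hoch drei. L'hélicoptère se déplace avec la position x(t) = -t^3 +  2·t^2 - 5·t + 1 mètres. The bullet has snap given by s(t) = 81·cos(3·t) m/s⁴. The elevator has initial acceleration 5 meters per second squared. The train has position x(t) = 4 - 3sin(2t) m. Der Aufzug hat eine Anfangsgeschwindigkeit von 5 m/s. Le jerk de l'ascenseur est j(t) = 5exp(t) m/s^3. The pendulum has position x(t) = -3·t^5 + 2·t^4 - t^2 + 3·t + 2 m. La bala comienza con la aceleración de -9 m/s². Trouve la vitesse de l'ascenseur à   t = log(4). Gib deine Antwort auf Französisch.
Nous devons trouver l'intégrale de notre équation du jerk j(t) = 5·exp(t) 2 fois. L'intégrale du jerk est l'accélération. En utilisant a(0) = 5, nous obtenons a(t) = 5·exp(t). L'intégrale de l'accélération est la vitesse. En utilisant v(0) = 5, nous obtenons v(t) = 5·exp(t). De l'équation de la vitesse v(t) = 5·exp(t), nous substituons t = log(4) pour obtenir v = 20.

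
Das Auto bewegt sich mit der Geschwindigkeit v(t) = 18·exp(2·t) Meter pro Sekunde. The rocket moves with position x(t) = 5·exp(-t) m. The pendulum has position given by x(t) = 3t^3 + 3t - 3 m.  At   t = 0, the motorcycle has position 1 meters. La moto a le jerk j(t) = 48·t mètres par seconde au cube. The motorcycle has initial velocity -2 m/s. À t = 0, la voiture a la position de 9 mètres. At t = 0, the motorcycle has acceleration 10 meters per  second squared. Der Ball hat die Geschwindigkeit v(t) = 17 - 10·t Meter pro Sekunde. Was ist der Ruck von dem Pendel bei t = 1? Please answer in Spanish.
Partiendo de la posición x(t) = 3·t^3 + 3·t - 3, tomamos 3 derivadas. Tomando d/dt de x(t), encontramos v(t) = 9·t^2 + 3. Derivando la velocidad, obtenemos la aceleración: a(t) = 18·t. Derivando la aceleración, obtenemos la sacudida: j(t) = 18. De la ecuación de la sacudida j(t) = 18, sustituimos t = 1 para obtener j = 18.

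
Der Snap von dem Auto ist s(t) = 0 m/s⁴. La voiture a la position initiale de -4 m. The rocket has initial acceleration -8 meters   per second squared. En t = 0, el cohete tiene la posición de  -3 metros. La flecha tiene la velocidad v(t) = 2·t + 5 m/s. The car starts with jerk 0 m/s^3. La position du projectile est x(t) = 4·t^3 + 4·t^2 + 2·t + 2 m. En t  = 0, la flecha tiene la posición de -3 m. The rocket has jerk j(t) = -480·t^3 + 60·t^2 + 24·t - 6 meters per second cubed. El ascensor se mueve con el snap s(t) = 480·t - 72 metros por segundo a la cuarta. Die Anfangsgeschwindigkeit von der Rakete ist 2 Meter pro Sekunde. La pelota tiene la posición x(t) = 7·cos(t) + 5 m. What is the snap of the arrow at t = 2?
Starting from velocity v(t) = 2·t + 5, we take 3 derivatives. The derivative of velocity gives acceleration: a(t) = 2. Taking d/dt of a(t), we find j(t) = 0. Taking d/dt of j(t), we find s(t) = 0. From the given snap equation s(t) = 0, we substitute t = 2 to get s = 0.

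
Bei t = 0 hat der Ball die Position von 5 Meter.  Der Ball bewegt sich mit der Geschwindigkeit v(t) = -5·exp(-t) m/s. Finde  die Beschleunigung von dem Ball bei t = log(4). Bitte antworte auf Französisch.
Pour résoudre ceci, nous devons prendre 1 dérivée de notre équation de la vitesse v(t) = -5·exp(-t). En dérivant la vitesse, nous obtenons l'accélération: a(t) = 5·exp(-t). Nous avons l'accélération a(t) = 5·exp(-t). En substituant t = log(4): a(log(4)) = 5/4.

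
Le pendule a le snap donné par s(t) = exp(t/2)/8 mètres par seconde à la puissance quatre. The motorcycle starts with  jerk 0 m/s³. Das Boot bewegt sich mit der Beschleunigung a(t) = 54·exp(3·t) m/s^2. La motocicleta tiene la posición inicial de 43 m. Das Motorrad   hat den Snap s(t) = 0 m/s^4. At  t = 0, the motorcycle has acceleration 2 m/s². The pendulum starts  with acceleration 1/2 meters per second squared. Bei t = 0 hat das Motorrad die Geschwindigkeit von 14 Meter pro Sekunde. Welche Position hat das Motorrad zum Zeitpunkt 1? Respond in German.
Wir müssen unsere Gleichung für den Snap s(t) = 0 4-mal integrieren. Die Stammfunktion von dem Snap, mit j(0) = 0, ergibt den Ruck: j(t) = 0. Durch Integration von dem Ruck und Verwendung der Anfangsbedingung a(0) = 2, erhalten wir a(t) = 2. Mit ∫a(t)dt und Anwendung von v(0) = 14, finden wir v(t) = 2·t + 14. Die Stammfunktion von der Geschwindigkeit, mit x(0) = 43, ergibt die Position: x(t) = t^2 + 14·t + 43. Mit x(t) = t^2 + 14·t + 43 und Einsetzen von t = 1, finden wir x = 58.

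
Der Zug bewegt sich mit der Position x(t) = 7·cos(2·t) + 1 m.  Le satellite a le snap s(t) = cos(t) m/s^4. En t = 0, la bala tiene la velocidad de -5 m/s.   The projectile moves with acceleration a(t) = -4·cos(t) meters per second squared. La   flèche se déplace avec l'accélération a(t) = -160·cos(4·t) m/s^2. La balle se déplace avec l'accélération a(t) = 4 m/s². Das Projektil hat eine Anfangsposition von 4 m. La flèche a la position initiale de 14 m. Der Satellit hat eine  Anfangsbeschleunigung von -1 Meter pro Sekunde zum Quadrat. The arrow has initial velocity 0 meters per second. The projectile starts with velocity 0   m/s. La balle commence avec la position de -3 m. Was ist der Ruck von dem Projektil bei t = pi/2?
Wir müssen unsere Gleichung für die Beschleunigung a(t) = -4·cos(t) 1-mal ableiten. Die Ableitung von der Beschleunigung ergibt den Ruck: j(t) = 4·sin(t). Mit j(t) = 4·sin(t) und Einsetzen von t = pi/2, finden wir j = 4.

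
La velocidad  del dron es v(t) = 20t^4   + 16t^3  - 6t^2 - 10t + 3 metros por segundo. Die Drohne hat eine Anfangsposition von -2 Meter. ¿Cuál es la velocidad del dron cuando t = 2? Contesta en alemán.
Mit v(t) = 20·t^4 + 16·t^3 - 6·t^2 - 10·t + 3 und Einsetzen von t = 2, finden wir v = 407.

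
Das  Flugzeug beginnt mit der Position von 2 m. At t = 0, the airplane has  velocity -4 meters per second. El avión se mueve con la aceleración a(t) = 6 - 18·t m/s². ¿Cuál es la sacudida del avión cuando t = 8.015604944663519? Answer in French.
Pour résoudre ceci, nous devons prendre 1 dérivée de notre équation de l'accélération a(t) = 6 - 18·t. En dérivant l'accélération, nous obtenons le jerk: j(t) = -18. En utilisant j(t) = -18 et en substituant t = 8.015604944663519, nous trouvons j = -18.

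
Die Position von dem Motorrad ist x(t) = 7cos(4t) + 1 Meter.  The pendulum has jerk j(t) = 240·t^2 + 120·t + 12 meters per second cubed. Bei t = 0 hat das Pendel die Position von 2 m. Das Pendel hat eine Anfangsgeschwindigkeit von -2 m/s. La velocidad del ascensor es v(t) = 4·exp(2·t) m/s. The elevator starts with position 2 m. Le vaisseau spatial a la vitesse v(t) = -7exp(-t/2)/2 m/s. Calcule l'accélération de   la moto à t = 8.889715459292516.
Nous devons dériver notre équation de la position x(t) = 7·cos(4·t) + 1 2 fois. En prenant d/dt de x(t), nous trouvons v(t) = -28·sin(4·t). En dérivant la vitesse, nous obtenons l'accélération: a(t) = -112·cos(4·t). De l'équation de l'accélération a(t) = -112·cos(4·t), nous substituons t = 8.889715459292516 pour obtenir a = 60.3872662554465.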